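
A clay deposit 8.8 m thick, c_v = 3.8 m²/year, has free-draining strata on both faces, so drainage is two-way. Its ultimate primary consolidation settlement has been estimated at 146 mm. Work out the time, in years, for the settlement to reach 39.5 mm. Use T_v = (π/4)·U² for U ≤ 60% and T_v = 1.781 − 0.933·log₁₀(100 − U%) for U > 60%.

Drainage path length: H_d = H/2 = 4.4 m (double drainage).
U = S(t)/S_ult = 39.5/146 = 0.2705.
U ≤ 60%: T_v = (π/4)·U² = (π/4)×0.27055² = 0.057488.
t = T_v·H_d²/c_v = 0.057488×4.4²/3.8 = 0.2929 years.

t ≈ 0.293 years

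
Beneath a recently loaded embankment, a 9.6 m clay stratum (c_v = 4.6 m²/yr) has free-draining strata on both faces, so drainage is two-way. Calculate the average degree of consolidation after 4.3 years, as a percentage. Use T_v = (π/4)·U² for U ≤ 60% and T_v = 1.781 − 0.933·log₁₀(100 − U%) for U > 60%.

U ≈ 90.3 %

Drainage path length: H_d = H/2 = 4.8 m (double drainage).
T_v = c_v·t/H_d² = 4.6×4.3/4.8² = 0.85851.
T_v = 0.85851 corresponds to the U > 60% branch:
U = 1 − 10^((1.781 − T_v)/0.933)/100 = 0.9026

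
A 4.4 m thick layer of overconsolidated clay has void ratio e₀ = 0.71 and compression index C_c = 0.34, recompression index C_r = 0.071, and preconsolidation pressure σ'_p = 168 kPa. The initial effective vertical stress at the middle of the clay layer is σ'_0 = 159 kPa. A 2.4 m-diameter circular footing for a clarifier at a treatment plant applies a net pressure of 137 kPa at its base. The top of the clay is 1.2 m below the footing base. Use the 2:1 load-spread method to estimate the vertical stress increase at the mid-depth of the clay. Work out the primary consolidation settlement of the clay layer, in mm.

S_c ≈ 35.7 mm

Mid-depth of clay below the footing base: z = 1.2 + 4.4/2 = 3.4 m.
Stress increase at mid-clay by the 2:1 spreading method:
Δσ ≈ qD²/(D+z)² = 137×2.4²/(2.4+3.4)² = 23.458 kPa
Final effective stress: σ'_f = 159 + 23.458 = 182.46 kPa.
σ'_f = 182.46 > σ'_p = 168 kPa, so the stress path crosses the preconsolidation pressure — recompression up to σ'_p, then virgin compression beyond:
S_c = H/(1+e₀)·[C_r·log₁₀(σ'_p/σ'_0) + C_c·log₁₀(σ'_f/σ'_p)]
    = 4.4/1.71 × [0.071×log₁₀(168/159) + 0.34×log₁₀(182.46/168)]
    = 2.5731 × [0.0016978 + 0.012192] = 0.03574 m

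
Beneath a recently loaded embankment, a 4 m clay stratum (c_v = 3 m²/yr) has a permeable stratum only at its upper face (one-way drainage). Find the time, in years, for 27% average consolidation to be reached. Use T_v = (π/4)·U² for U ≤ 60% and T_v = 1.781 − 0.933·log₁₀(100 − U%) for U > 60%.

t ≈ 0.305 years

Drainage path length: H_d = H = 4 m (single drainage).
U ≤ 60%: T_v = (π/4)·U² = (π/4)×0.27² = 0.057256.
t = T_v·H_d²/c_v = 0.057256×4²/3 = 0.3054 years.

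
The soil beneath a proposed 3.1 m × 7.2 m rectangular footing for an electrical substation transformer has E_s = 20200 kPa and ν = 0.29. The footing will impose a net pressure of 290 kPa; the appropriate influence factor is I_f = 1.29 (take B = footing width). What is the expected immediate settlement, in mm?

S_e ≈ 52.6 mm

Immediate (elastic) settlement: S_e = q·B·(1−ν²)/E_s · I_f.
S_e = 290 × 3.1 × (1 − 0.29²) / 20200 × 1.29
    = 290 × 3.1 × 0.9159 / 20200 × 1.29
    = 0.05258 m = 52.58 mm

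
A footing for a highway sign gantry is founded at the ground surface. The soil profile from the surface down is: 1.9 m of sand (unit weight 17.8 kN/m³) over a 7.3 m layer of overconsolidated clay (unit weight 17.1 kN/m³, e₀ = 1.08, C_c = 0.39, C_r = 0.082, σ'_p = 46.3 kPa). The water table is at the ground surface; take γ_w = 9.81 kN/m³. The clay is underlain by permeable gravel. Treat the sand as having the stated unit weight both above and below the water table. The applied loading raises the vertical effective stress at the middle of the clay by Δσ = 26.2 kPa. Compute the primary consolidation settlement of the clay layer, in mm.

Mid-depth of clay below the ground surface: z = 1.9 + 7.3/2 = 5.55 m.
Total vertical stress at mid-clay: σ_v = 17.8×1.9 + 17.1×3.65 = 96.235 kPa.
Pore pressure: u = 9.81×(5.55 − 0) = 54.446 kPa.
Initial effective stress: σ'_0 = σ_v − u = 96.235 − 54.446 = 41.789 kPa.
Final effective stress: σ'_f = 41.789 + 26.2 = 67.989 kPa.
σ'_f = 67.989 > σ'_p = 46.3 kPa, so the stress path crosses the preconsolidation pressure — recompression up to σ'_p, then virgin compression beyond:
S_c = H/(1+e₀)·[C_r·log₁₀(σ'_p/σ'_0) + C_c·log₁₀(σ'_f/σ'_p)]
    = 7.3/2.08 × [0.082×log₁₀(46.3/41.789) + 0.39×log₁₀(67.989/46.3)]
    = 3.5096 × [0.0036506 + 0.065074] = 0.2412 m

S_c ≈ 241 mm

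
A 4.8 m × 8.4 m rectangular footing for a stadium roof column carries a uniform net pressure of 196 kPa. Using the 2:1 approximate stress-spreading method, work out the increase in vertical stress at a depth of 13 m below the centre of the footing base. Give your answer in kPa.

By the 2:1 method the load spreads at 1 horizontal : 2 vertical, so at depth z the loaded area has grown by z in each plan dimension:
Δσ = qBL/((B+z)(L+z)) = 196×4.8×8.4/((4.8+13)(8.4+13)) = 20.746 kPa

Δσ_z ≈ 20.7 kPa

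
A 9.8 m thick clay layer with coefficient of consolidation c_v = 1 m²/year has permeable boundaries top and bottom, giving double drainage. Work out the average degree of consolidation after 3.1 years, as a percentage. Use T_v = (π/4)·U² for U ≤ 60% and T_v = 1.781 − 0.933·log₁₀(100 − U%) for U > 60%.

U ≈ 40.5 %

Drainage path length: H_d = H/2 = 4.9 m (double drainage).
T_v = c_v·t/H_d² = 1×3.1/4.9² = 0.12911.
T_v = 0.12911 corresponds to the U ≤ 60% branch:
U = √(4T_v/π) = 0.4054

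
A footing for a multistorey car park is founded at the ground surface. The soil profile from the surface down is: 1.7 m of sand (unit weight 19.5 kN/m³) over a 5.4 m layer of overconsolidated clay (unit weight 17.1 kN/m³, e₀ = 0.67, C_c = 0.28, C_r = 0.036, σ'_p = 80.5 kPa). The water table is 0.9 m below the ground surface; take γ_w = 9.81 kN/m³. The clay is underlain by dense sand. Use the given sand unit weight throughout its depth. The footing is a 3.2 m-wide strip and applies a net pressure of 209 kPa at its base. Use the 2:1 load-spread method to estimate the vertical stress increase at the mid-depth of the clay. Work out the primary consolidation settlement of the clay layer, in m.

Mid-depth of clay below the ground surface: z = 1.7 + 5.4/2 = 4.4 m.
Total vertical stress at mid-clay: σ_v = 19.5×1.7 + 17.1×2.7 = 79.32 kPa.
Pore pressure: u = 9.81×(4.4 − 0.9) = 34.335 kPa.
Initial effective stress: σ'_0 = σ_v − u = 79.32 − 34.335 = 44.985 kPa.
Stress increase at mid-clay by the 2:1 spreading method:
Δσ = qB/(B+z) = 209×3.2/(3.2+4.4) = 88 kPa
Final effective stress: σ'_f = 44.985 + 88 = 132.99 kPa.
σ'_f = 132.99 > σ'_p = 80.5 kPa, so the stress path crosses the preconsolidation pressure — recompression up to σ'_p, then virgin compression beyond:
S_c = H/(1+e₀)·[C_r·log₁₀(σ'_p/σ'_0) + C_c·log₁₀(σ'_f/σ'_p)]
    = 5.4/1.67 × [0.036×log₁₀(80.5/44.985) + 0.28×log₁₀(132.99/80.5)]
    = 3.2335 × [0.0090982 + 0.061046] = 0.2268 m

S_c ≈ 0.227 m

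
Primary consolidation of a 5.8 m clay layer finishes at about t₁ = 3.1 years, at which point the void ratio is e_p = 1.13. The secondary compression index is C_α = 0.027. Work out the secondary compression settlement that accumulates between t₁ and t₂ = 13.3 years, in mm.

S_s ≈ 46.5 mm

Secondary compression: S_s = C_α·H/(1+e_p)·log₁₀(t₂/t₁)
S_s = 0.027×5.8/(1+1.13)×log₁₀(13.3/3.1)
    = 0.07352 × 0.6325 = 0.0465 m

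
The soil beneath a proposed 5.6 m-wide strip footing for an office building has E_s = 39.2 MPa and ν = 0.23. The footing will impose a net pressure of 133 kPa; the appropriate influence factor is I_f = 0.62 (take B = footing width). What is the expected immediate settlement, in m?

Immediate (elastic) settlement: S_e = q·B·(1−ν²)/E_s · I_f.
E_s = 39.2 MPa = 39200 kPa.
S_e = 133 × 5.6 × (1 − 0.23²) / 39200 × 0.62
    = 133 × 5.6 × 0.9471 / 39200 × 0.62
    = 0.01116 m

S_e ≈ 0.0112 m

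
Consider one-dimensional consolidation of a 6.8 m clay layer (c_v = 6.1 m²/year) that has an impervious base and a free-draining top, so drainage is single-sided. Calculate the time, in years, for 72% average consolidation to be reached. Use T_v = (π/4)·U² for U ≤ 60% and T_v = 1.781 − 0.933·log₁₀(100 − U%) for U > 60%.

t ≈ 3.27 years

Drainage path length: H_d = H = 6.8 m (single drainage).
U > 60%: T_v = 1.781 − 0.933·log₁₀(100 − 72) = 0.4308.
t = T_v·H_d²/c_v = 0.4308×6.8²/6.1 = 3.266 years.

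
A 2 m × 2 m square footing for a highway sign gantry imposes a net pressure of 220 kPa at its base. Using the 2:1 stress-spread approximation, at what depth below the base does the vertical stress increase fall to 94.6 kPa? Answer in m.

z ≈ 1.05 m

2:1 spreading — at depth z the loaded area has grown by z in each plan dimension:
qB²/(B+z)² = Δσ_z ⇒ z = B(√(q/Δσ_z) − 1) = 2×(√(220/94.6) − 1) = 1.05 m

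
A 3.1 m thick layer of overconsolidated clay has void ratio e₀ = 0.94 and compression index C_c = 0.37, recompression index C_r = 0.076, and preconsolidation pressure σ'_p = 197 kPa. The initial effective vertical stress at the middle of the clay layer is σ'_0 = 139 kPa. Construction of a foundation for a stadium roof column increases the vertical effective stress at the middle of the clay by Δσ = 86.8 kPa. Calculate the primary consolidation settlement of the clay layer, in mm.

S_c ≈ 53.4 mm

Final effective stress: σ'_f = 139 + 86.8 = 225.8 kPa.
σ'_f = 225.8 > σ'_p = 197 kPa, so the stress path crosses the preconsolidation pressure — recompression up to σ'_p, then virgin compression beyond:
S_c = H/(1+e₀)·[C_r·log₁₀(σ'_p/σ'_0) + C_c·log₁₀(σ'_f/σ'_p)]
    = 3.1/1.94 × [0.076×log₁₀(197/139) + 0.37×log₁₀(225.8/197)]
    = 1.5979 × [0.01151 + 0.021925] = 0.05343 m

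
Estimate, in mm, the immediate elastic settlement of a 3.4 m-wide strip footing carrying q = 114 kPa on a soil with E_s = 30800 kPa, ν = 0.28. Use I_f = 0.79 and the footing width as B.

S_e ≈ 9.16 mm

Immediate (elastic) settlement: S_e = q·B·(1−ν²)/E_s · I_f.
S_e = 114 × 3.4 × (1 − 0.28²) / 30800 × 0.79
    = 114 × 3.4 × 0.9216 / 30800 × 0.79
    = 0.009162 m = 9.162 mm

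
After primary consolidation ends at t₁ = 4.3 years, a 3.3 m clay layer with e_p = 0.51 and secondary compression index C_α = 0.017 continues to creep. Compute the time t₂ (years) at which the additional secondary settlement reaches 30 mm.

t₂ ≈ 27.6 years

S_s = C_α·H/(1+e_p)·log₁₀(t₂/t₁) ⇒ log₁₀(t₂/t₁) = S_s·(1+e_p)/(C_α·H).
log₁₀(t₂/t₁) = 0.03 × (1+0.51) / (0.017×3.3) = 0.8075
t₂ = t₁ × 10^0.8075 = 4.3 × 6.419 = 27.6 years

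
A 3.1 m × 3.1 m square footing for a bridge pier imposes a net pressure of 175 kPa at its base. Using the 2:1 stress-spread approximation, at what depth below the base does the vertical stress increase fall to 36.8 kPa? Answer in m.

z ≈ 3.66 m

2:1 spreading — at depth z the loaded area has grown by z in each plan dimension:
qB²/(B+z)² = Δσ_z ⇒ z = B(√(q/Δσ_z) − 1) = 3.1×(√(175/36.8) − 1) = 3.66 m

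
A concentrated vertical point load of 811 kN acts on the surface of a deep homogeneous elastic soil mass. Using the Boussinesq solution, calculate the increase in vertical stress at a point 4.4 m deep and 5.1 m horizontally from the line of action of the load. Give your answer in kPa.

Boussinesq vertical stress below a point load on an elastic half-space:
Δσ_z = 3P/(2πz²) · [1 + (r/z)²]^(−5/2)
r/z = 5.1/4.4 = 1.1591; [1+(r/z)²]^(−5/2) = 0.11894.
Δσ_z = 3×811/(2π×4.4²) × 0.11894 = 20.001 × 0.11894 = 2.379 kPa

Δσ_z ≈ 2.38 kPa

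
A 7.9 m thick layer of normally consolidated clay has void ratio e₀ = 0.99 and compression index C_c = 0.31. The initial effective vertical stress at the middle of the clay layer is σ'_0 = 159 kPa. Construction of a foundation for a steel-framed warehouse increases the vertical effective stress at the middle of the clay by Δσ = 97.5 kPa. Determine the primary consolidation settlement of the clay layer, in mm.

S_c ≈ 256 mm

Final effective stress: σ'_f = σ'_0 + Δσ = 159 + 97.5 = 256.5 kPa.
Normally consolidated clay, so the full stress increment lies on the virgin compression line:
S_c = C_c·H/(1+e₀)·log₁₀(σ'_f/σ'_0) = 0.31×7.9/(1+0.99)×log₁₀(256.5/159)
    = 1.2307 × 0.20769 = 0.2556 m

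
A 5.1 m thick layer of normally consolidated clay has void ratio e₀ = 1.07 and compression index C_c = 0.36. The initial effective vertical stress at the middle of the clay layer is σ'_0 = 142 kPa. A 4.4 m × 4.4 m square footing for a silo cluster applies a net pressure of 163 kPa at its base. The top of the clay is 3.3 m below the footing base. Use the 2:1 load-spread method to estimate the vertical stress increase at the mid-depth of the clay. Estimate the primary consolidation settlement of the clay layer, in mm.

S_c ≈ 73.9 mm

Mid-depth of clay below the footing base: z = 3.3 + 5.1/2 = 5.85 m.
Stress increase at mid-clay by the 2:1 spreading method:
Δσ = qBL/((B+z)(L+z)) = 163×4.4×4.4/((4.4+5.85)(4.4+5.85)) = 30.036 kPa
Final effective stress: σ'_f = σ'_0 + Δσ = 142 + 30.036 = 172.04 kPa.
Normally consolidated clay, so the full stress increment lies on the virgin compression line:
S_c = C_c·H/(1+e₀)·log₁₀(σ'_f/σ'_0) = 0.36×5.1/(1+1.07)×log₁₀(172.04/142)
    = 0.88696 × 0.083341 = 0.07392 m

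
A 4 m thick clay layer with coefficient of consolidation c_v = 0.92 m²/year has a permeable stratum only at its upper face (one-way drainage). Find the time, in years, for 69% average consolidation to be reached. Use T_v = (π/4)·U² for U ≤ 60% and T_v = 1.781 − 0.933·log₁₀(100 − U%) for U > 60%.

Drainage path length: H_d = H = 4 m (single drainage).
U > 60%: T_v = 1.781 − 0.933·log₁₀(100 − 69) = 0.38956.
t = T_v·H_d²/c_v = 0.38956×4²/0.92 = 6.775 years.

t ≈ 6.77 years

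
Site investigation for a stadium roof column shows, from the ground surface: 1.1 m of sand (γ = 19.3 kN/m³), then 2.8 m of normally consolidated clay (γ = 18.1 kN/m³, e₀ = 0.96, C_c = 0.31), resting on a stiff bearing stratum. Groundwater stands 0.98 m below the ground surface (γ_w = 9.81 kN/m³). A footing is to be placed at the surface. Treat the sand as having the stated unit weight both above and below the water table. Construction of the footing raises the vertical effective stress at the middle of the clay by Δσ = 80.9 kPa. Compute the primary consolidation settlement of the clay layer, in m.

S_c ≈ 0.244 m

Mid-depth of clay below the ground surface: z = 1.1 + 2.8/2 = 2.5 m.
Total vertical stress at mid-clay: σ_v = 19.3×1.1 + 18.1×1.4 = 46.57 kPa.
Pore pressure: u = 9.81×(2.5 − 0.98) = 14.911 kPa.
Initial effective stress: σ'_0 = σ_v − u = 46.57 − 14.911 = 31.659 kPa.
Final effective stress: σ'_f = σ'_0 + Δσ = 31.659 + 80.9 = 112.56 kPa.
Normally consolidated clay, so the full stress increment lies on the virgin compression line:
S_c = C_c·H/(1+e₀)·log₁₀(σ'_f/σ'_0) = 0.31×2.8/(1+0.96)×log₁₀(112.56/31.659)
    = 0.44286 × 0.55089 = 0.244 m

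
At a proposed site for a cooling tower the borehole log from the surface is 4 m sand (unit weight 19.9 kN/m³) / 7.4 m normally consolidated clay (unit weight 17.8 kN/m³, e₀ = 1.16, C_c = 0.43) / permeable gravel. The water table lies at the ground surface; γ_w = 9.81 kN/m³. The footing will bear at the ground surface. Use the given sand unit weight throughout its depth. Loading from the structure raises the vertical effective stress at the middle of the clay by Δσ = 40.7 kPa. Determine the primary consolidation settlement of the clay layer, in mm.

Mid-depth of clay below the ground surface: z = 4 + 7.4/2 = 7.7 m.
Total vertical stress at mid-clay: σ_v = 19.9×4 + 17.8×3.7 = 145.46 kPa.
Pore pressure: u = 9.81×(7.7 − 0) = 75.537 kPa.
Initial effective stress: σ'_0 = σ_v − u = 145.46 − 75.537 = 69.923 kPa.
Final effective stress: σ'_f = σ'_0 + Δσ = 69.923 + 40.7 = 110.62 kPa.
Normally consolidated clay, so the full stress increment lies on the virgin compression line:
S_c = C_c·H/(1+e₀)·log₁₀(σ'_f/σ'_0) = 0.43×7.4/(1+1.16)×log₁₀(110.62/69.923)
    = 1.4731 × 0.19921 = 0.2935 m

S_c ≈ 293 mm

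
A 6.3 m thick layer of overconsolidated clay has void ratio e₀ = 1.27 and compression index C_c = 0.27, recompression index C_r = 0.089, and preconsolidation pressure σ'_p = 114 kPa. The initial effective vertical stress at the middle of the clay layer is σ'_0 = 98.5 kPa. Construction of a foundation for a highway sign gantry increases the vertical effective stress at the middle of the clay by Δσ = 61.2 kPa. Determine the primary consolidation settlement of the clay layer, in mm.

Final effective stress: σ'_f = 98.5 + 61.2 = 159.7 kPa.
σ'_f = 159.7 > σ'_p = 114 kPa, so the stress path crosses the preconsolidation pressure — recompression up to σ'_p, then virgin compression beyond:
S_c = H/(1+e₀)·[C_r·log₁₀(σ'_p/σ'_0) + C_c·log₁₀(σ'_f/σ'_p)]
    = 6.3/2.27 × [0.089×log₁₀(114/98.5) + 0.27×log₁₀(159.7/114)]
    = 2.7753 × [0.0056487 + 0.039528] = 0.1254 m

S_c ≈ 125 mm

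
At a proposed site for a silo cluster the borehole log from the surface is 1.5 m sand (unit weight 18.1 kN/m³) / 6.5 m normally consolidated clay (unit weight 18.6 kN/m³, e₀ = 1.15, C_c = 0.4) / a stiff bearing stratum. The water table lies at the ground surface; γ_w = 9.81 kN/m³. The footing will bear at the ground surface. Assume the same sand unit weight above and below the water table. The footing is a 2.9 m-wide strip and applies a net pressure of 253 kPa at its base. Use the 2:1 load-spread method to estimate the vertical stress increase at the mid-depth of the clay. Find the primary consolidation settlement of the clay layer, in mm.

Mid-depth of clay below the ground surface: z = 1.5 + 6.5/2 = 4.75 m.
Total vertical stress at mid-clay: σ_v = 18.1×1.5 + 18.6×3.25 = 87.6 kPa.
Pore pressure: u = 9.81×(4.75 − 0) = 46.598 kPa.
Initial effective stress: σ'_0 = σ_v − u = 87.6 − 46.598 = 41.002 kPa.
Stress increase at mid-clay by the 2:1 spreading method:
Δσ = qB/(B+z) = 253×2.9/(2.9+4.75) = 95.908 kPa
Final effective stress: σ'_f = σ'_0 + Δσ = 41.002 + 95.908 = 136.91 kPa.
Normally consolidated clay, so the full stress increment lies on the virgin compression line:
S_c = C_c·H/(1+e₀)·log₁₀(σ'_f/σ'_0) = 0.4×6.5/(1+1.15)×log₁₀(136.91/41.002)
    = 1.2093 × 0.52363 = 0.6332 m

S_c ≈ 633 mm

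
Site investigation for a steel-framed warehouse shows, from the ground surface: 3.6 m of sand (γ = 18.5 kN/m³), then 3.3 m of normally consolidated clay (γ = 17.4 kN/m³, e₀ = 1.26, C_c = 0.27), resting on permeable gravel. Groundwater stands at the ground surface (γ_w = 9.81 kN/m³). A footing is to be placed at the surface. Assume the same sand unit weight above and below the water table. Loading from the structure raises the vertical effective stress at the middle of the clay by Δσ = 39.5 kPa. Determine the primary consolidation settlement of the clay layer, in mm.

S_c ≈ 110 mm

Mid-depth of clay below the ground surface: z = 3.6 + 3.3/2 = 5.25 m.
Total vertical stress at mid-clay: σ_v = 18.5×3.6 + 17.4×1.65 = 95.31 kPa.
Pore pressure: u = 9.81×(5.25 − 0) = 51.503 kPa.
Initial effective stress: σ'_0 = σ_v − u = 95.31 − 51.503 = 43.807 kPa.
Final effective stress: σ'_f = σ'_0 + Δσ = 43.807 + 39.5 = 83.307 kPa.
Normally consolidated clay, so the full stress increment lies on the virgin compression line:
S_c = C_c·H/(1+e₀)·log₁₀(σ'_f/σ'_0) = 0.27×3.3/(1+1.26)×log₁₀(83.307/43.807)
    = 0.39425 × 0.27914 = 0.1101 m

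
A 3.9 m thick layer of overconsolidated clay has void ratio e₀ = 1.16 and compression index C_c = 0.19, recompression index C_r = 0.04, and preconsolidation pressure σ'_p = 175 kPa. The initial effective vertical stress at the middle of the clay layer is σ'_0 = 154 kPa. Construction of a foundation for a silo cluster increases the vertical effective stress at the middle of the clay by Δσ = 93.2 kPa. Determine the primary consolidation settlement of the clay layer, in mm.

S_c ≈ 55.5 mm

Final effective stress: σ'_f = 154 + 93.2 = 247.2 kPa.
σ'_f = 247.2 > σ'_p = 175 kPa, so the stress path crosses the preconsolidation pressure — recompression up to σ'_p, then virgin compression beyond:
S_c = H/(1+e₀)·[C_r·log₁₀(σ'_p/σ'_0) + C_c·log₁₀(σ'_f/σ'_p)]
    = 3.9/2.16 × [0.04×log₁₀(175/154) + 0.19×log₁₀(247.2/175)]
    = 1.8056 × [0.0022207 + 0.028502] = 0.05547 m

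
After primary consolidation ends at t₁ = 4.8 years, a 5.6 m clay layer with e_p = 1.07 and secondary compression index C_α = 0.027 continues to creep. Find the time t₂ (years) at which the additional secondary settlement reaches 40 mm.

t₂ ≈ 16.9 years

S_s = C_α·H/(1+e_p)·log₁₀(t₂/t₁) ⇒ log₁₀(t₂/t₁) = S_s·(1+e_p)/(C_α·H).
log₁₀(t₂/t₁) = 0.04 × (1+1.07) / (0.027×5.6) = 0.5476
t₂ = t₁ × 10^0.5476 = 4.8 × 3.529 = 16.94 years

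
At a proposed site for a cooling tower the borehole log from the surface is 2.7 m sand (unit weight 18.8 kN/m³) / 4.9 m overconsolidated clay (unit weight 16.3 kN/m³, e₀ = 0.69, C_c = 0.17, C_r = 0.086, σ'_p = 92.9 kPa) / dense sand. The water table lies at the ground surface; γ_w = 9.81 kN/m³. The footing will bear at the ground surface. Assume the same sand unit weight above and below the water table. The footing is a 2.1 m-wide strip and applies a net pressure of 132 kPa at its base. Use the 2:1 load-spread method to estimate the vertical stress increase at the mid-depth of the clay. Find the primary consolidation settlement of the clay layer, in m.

Mid-depth of clay below the ground surface: z = 2.7 + 4.9/2 = 5.15 m.
Total vertical stress at mid-clay: σ_v = 18.8×2.7 + 16.3×2.45 = 90.695 kPa.
Pore pressure: u = 9.81×(5.15 − 0) = 50.522 kPa.
Initial effective stress: σ'_0 = σ_v − u = 90.695 − 50.522 = 40.173 kPa.
Stress increase at mid-clay by the 2:1 spreading method:
Δσ = qB/(B+z) = 132×2.1/(2.1+5.15) = 38.234 kPa
Final effective stress: σ'_f = 40.173 + 38.234 = 78.407 kPa.
σ'_f = 78.407 ≤ σ'_p = 92.9 kPa, so the clay remains overconsolidated and only the recompression index applies:
S_c = C_r·H/(1+e₀)·log₁₀(σ'_f/σ'_0) = 0.086×4.9/1.69×log₁₀(78.407/40.173)
    = 0.24935 × 0.29042 = 0.07242 m

S_c ≈ 0.0724 m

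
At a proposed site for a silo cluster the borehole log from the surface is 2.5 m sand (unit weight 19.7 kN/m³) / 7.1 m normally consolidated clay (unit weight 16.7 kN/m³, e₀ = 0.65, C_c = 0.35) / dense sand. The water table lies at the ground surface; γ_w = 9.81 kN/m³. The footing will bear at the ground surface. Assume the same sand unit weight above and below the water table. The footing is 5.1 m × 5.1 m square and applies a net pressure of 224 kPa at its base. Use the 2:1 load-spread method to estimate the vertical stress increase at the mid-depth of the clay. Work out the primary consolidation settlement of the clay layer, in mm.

S_c ≈ 438 mm

Mid-depth of clay below the ground surface: z = 2.5 + 7.1/2 = 6.05 m.
Total vertical stress at mid-clay: σ_v = 19.7×2.5 + 16.7×3.55 = 108.53 kPa.
Pore pressure: u = 9.81×(6.05 − 0) = 59.351 kPa.
Initial effective stress: σ'_0 = σ_v − u = 108.53 − 59.351 = 49.179 kPa.
Stress increase at mid-clay by the 2:1 spreading method:
Δσ = qBL/((B+z)(L+z)) = 224×5.1×5.1/((5.1+6.05)(5.1+6.05)) = 46.864 kPa
Final effective stress: σ'_f = σ'_0 + Δσ = 49.179 + 46.864 = 96.043 kPa.
Normally consolidated clay, so the full stress increment lies on the virgin compression line:
S_c = C_c·H/(1+e₀)·log₁₀(σ'_f/σ'_0) = 0.35×7.1/(1+0.65)×log₁₀(96.043/49.179)
    = 1.5061 × 0.29069 = 0.4378 m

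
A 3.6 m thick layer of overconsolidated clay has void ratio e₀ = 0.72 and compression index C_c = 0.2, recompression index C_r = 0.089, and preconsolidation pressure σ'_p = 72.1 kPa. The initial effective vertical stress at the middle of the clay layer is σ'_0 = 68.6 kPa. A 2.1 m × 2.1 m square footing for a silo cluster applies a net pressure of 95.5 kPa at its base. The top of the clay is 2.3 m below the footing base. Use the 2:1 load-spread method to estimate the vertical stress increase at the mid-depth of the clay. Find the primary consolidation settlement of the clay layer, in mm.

Mid-depth of clay below the footing base: z = 2.3 + 3.6/2 = 4.1 m.
Stress increase at mid-clay by the 2:1 spreading method:
Δσ = qBL/((B+z)(L+z)) = 95.5×2.1×2.1/((2.1+4.1)(2.1+4.1)) = 10.956 kPa
Final effective stress: σ'_f = 68.6 + 10.956 = 79.556 kPa.
σ'_f = 79.556 > σ'_p = 72.1 kPa, so the stress path crosses the preconsolidation pressure — recompression up to σ'_p, then virgin compression beyond:
S_c = H/(1+e₀)·[C_r·log₁₀(σ'_p/σ'_0) + C_c·log₁₀(σ'_f/σ'_p)]
    = 3.6/1.72 × [0.089×log₁₀(72.1/68.6) + 0.2×log₁₀(79.556/72.1)]
    = 2.093 × [0.0019234 + 0.0085475] = 0.02192 m

S_c ≈ 21.9 mm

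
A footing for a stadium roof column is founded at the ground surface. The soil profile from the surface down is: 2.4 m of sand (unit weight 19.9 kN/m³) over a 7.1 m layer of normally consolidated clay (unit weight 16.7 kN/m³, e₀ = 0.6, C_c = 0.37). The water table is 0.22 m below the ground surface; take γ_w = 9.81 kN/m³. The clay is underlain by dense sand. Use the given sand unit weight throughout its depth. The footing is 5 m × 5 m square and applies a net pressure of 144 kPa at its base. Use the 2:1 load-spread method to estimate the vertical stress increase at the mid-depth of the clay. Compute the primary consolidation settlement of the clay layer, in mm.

Mid-depth of clay below the ground surface: z = 2.4 + 7.1/2 = 5.95 m.
Total vertical stress at mid-clay: σ_v = 19.9×2.4 + 16.7×3.55 = 107.04 kPa.
Pore pressure: u = 9.81×(5.95 − 0.22) = 56.211 kPa.
Initial effective stress: σ'_0 = σ_v − u = 107.04 − 56.211 = 50.829 kPa.
Stress increase at mid-clay by the 2:1 spreading method:
Δσ = qBL/((B+z)(L+z)) = 144×5×5/((5+5.95)(5+5.95)) = 30.024 kPa
Final effective stress: σ'_f = σ'_0 + Δσ = 50.829 + 30.024 = 80.853 kPa.
Normally consolidated clay, so the full stress increment lies on the virgin compression line:
S_c = C_c·H/(1+e₀)·log₁₀(σ'_f/σ'_0) = 0.37×7.1/(1+0.6)×log₁₀(80.853/50.829)
    = 1.6419 × 0.20158 = 0.331 m

S_c ≈ 331 mm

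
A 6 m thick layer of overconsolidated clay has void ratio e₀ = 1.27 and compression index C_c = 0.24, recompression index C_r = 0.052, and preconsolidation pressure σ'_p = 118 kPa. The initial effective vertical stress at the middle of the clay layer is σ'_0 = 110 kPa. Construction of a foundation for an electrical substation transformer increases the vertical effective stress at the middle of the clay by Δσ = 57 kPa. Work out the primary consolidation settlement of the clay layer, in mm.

S_c ≈ 99.9 mm

Final effective stress: σ'_f = 110 + 57 = 167 kPa.
σ'_f = 167 > σ'_p = 118 kPa, so the stress path crosses the preconsolidation pressure — recompression up to σ'_p, then virgin compression beyond:
S_c = H/(1+e₀)·[C_r·log₁₀(σ'_p/σ'_0) + C_c·log₁₀(σ'_f/σ'_p)]
    = 6/2.27 × [0.052×log₁₀(118/110) + 0.24×log₁₀(167/118)]
    = 2.6432 × [0.0015854 + 0.0362] = 0.09987 m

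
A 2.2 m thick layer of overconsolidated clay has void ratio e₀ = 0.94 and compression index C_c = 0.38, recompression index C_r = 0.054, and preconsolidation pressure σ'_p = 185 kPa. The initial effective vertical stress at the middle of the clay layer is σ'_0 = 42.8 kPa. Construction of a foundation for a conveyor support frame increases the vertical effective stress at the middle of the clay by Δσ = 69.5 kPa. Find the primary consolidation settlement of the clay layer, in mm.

Final effective stress: σ'_f = 42.8 + 69.5 = 112.3 kPa.
σ'_f = 112.3 ≤ σ'_p = 185 kPa, so the clay remains overconsolidated and only the recompression index applies:
S_c = C_r·H/(1+e₀)·log₁₀(σ'_f/σ'_0) = 0.054×2.2/1.94×log₁₀(112.3/42.8)
    = 0.061236 × 0.41894 = 0.02565 m

S_c ≈ 25.7 mm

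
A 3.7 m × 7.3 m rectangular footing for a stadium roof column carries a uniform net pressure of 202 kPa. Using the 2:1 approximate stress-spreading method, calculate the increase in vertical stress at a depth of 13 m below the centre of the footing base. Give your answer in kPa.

Δσ_z ≈ 16.1 kPa

By the 2:1 method the load spreads at 1 horizontal : 2 vertical, so at depth z the loaded area has grown by z in each plan dimension:
Δσ = qBL/((B+z)(L+z)) = 202×3.7×7.3/((3.7+13)(7.3+13)) = 16.094 kPa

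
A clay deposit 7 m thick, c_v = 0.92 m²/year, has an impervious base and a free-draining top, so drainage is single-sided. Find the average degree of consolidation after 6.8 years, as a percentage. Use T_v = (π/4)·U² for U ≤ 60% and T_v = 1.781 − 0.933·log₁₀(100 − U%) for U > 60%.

Drainage path length: H_d = H = 7 m (single drainage).
T_v = c_v·t/H_d² = 0.92×6.8/7² = 0.12767.
T_v = 0.12767 corresponds to the U ≤ 60% branch:
U = √(4T_v/π) = 0.4032

U ≈ 40.3 %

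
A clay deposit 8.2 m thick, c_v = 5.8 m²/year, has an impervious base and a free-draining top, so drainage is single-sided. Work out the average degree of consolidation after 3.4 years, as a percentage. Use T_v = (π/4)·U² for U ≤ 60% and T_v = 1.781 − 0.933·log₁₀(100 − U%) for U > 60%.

U ≈ 60.7 %

Drainage path length: H_d = H = 8.2 m (single drainage).
T_v = c_v·t/H_d² = 5.8×3.4/8.2² = 0.29328.
T_v = 0.29328 corresponds to the U > 60% branch:
U = 1 − 10^((1.781 − T_v)/0.933)/100 = 0.6069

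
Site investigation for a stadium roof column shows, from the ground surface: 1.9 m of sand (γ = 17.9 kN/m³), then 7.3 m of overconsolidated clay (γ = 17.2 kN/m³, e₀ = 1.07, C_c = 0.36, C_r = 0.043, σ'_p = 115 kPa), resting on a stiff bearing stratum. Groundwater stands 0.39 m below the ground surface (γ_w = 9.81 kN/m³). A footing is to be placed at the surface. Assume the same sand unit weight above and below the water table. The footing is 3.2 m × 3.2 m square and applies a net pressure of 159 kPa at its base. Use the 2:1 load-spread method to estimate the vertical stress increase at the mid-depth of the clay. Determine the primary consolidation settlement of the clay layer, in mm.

S_c ≈ 24.9 mm

Mid-depth of clay below the ground surface: z = 1.9 + 7.3/2 = 5.55 m.
Total vertical stress at mid-clay: σ_v = 17.9×1.9 + 17.2×3.65 = 96.79 kPa.
Pore pressure: u = 9.81×(5.55 − 0.39) = 50.62 kPa.
Initial effective stress: σ'_0 = σ_v − u = 96.79 − 50.62 = 46.17 kPa.
Stress increase at mid-clay by the 2:1 spreading method:
Δσ = qBL/((B+z)(L+z)) = 159×3.2×3.2/((3.2+5.55)(3.2+5.55)) = 21.266 kPa
Final effective stress: σ'_f = 46.17 + 21.266 = 67.436 kPa.
σ'_f = 67.436 ≤ σ'_p = 115 kPa, so the clay remains overconsolidated and only the recompression index applies:
S_c = C_r·H/(1+e₀)·log₁₀(σ'_f/σ'_0) = 0.043×7.3/2.07×log₁₀(67.436/46.17)
    = 0.15164 × 0.16453 = 0.02495 m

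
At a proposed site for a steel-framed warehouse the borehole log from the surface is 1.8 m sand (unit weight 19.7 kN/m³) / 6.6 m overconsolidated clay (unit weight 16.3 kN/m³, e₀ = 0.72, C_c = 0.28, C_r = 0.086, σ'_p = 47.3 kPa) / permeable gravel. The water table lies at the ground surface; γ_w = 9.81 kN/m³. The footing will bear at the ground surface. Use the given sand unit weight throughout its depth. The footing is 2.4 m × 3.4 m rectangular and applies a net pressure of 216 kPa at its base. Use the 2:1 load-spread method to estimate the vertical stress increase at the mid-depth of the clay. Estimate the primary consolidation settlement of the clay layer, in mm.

Mid-depth of clay below the ground surface: z = 1.8 + 6.6/2 = 5.1 m.
Total vertical stress at mid-clay: σ_v = 19.7×1.8 + 16.3×3.3 = 89.25 kPa.
Pore pressure: u = 9.81×(5.1 − 0) = 50.031 kPa.
Initial effective stress: σ'_0 = σ_v − u = 89.25 − 50.031 = 39.219 kPa.
Stress increase at mid-clay by the 2:1 spreading method:
Δσ = qBL/((B+z)(L+z)) = 216×2.4×3.4/((2.4+5.1)(3.4+5.1)) = 27.648 kPa
Final effective stress: σ'_f = 39.219 + 27.648 = 66.867 kPa.
σ'_f = 66.867 > σ'_p = 47.3 kPa, so the stress path crosses the preconsolidation pressure — recompression up to σ'_p, then virgin compression beyond:
S_c = H/(1+e₀)·[C_r·log₁₀(σ'_p/σ'_0) + C_c·log₁₀(σ'_f/σ'_p)]
    = 6.6/1.72 × [0.086×log₁₀(47.3/39.219) + 0.28×log₁₀(66.867/47.3)]
    = 3.8372 × [0.0069974 + 0.042098] = 0.1884 m

S_c ≈ 188 mm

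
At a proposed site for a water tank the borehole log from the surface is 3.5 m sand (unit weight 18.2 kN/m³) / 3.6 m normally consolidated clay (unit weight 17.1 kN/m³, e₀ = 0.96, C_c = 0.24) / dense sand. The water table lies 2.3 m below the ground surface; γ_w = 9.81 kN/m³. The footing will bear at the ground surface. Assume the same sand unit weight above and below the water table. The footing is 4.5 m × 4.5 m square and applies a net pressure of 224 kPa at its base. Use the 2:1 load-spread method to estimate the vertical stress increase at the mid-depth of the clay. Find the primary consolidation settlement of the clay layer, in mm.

S_c ≈ 105 mm

Mid-depth of clay below the ground surface: z = 3.5 + 3.6/2 = 5.3 m.
Total vertical stress at mid-clay: σ_v = 18.2×3.5 + 17.1×1.8 = 94.48 kPa.
Pore pressure: u = 9.81×(5.3 − 2.3) = 29.43 kPa.
Initial effective stress: σ'_0 = σ_v − u = 94.48 − 29.43 = 65.05 kPa.
Stress increase at mid-clay by the 2:1 spreading method:
Δσ = qBL/((B+z)(L+z)) = 224×4.5×4.5/((4.5+5.3)(4.5+5.3)) = 47.23 kPa
Final effective stress: σ'_f = σ'_0 + Δσ = 65.05 + 47.23 = 112.28 kPa.
Normally consolidated clay, so the full stress increment lies on the virgin compression line:
S_c = C_c·H/(1+e₀)·log₁₀(σ'_f/σ'_0) = 0.24×3.6/(1+0.96)×log₁₀(112.28/65.05)
    = 0.44082 × 0.23706 = 0.1045 m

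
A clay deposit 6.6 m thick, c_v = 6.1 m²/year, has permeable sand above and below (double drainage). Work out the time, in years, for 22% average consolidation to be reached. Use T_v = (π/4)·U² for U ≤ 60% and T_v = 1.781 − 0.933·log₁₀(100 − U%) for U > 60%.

t ≈ 0.0679 years

Drainage path length: H_d = H/2 = 3.3 m (double drainage).
U ≤ 60%: T_v = (π/4)·U² = (π/4)×0.22² = 0.038013.
t = T_v·H_d²/c_v = 0.038013×3.3²/6.1 = 0.06786 years.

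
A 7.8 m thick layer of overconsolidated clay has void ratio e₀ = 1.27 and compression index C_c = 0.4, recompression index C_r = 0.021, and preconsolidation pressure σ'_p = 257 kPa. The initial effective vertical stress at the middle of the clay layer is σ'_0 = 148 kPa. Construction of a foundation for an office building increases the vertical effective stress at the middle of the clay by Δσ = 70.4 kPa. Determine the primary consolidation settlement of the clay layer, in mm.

S_c ≈ 12.2 mm

Final effective stress: σ'_f = 148 + 70.4 = 218.4 kPa.
σ'_f = 218.4 ≤ σ'_p = 257 kPa, so the clay remains overconsolidated and only the recompression index applies:
S_c = C_r·H/(1+e₀)·log₁₀(σ'_f/σ'_0) = 0.021×7.8/2.27×log₁₀(218.4/148)
    = 0.072158 × 0.16899 = 0.01219 m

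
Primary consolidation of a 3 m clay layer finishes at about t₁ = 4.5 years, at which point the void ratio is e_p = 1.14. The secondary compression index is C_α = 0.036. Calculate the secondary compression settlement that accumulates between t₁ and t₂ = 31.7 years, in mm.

Secondary compression: S_s = C_α·H/(1+e_p)·log₁₀(t₂/t₁)
S_s = 0.036×3/(1+1.14)×log₁₀(31.7/4.5)
    = 0.05047 × 0.8478 = 0.04279 m

S_s ≈ 42.8 mm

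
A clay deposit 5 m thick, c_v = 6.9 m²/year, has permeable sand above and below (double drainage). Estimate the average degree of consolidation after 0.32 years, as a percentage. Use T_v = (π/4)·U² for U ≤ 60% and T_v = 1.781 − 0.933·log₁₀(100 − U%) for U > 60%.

U ≈ 66.1 %

Drainage path length: H_d = H/2 = 2.5 m (double drainage).
T_v = c_v·t/H_d² = 6.9×0.32/2.5² = 0.35328.
T_v = 0.35328 corresponds to the U > 60% branch:
U = 1 − 10^((1.781 − T_v)/0.933)/100 = 0.661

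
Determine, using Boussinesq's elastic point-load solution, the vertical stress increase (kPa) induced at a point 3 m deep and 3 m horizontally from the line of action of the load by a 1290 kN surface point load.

Δσ_z ≈ 12.1 kPa

Boussinesq vertical stress below a point load on an elastic half-space:
Δσ_z = 3P/(2πz²) · [1 + (r/z)²]^(−5/2)
r/z = 3/3 = 1; [1+(r/z)²]^(−5/2) = 0.17678.
Δσ_z = 3×1290/(2π×3²) × 0.17678 = 68.437 × 0.17678 = 12.1 kPa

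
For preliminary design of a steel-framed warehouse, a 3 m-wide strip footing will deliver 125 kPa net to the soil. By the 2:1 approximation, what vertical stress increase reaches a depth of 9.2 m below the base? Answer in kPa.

Δσ_z ≈ 30.7 kPa

By the 2:1 method the load spreads at 1 horizontal : 2 vertical, so at depth z the loaded area has grown by z in each plan dimension:
Δσ = qB/(B+z) = 125×3/(3+9.2) = 30.738 kPa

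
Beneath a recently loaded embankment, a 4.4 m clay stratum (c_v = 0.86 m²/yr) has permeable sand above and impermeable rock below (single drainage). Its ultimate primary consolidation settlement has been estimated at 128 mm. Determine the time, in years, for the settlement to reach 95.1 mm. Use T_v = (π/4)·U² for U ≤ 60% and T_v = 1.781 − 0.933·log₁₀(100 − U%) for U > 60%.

Drainage path length: H_d = H = 4.4 m (single drainage).
U = S(t)/S_ult = 95.1/128 = 0.743.
U > 60%: T_v = 1.781 − 0.933·log₁₀(100 − 74.297) = 0.46548.
t = T_v·H_d²/c_v = 0.46548×4.4²/0.86 = 10.48 years.

t ≈ 10.5 years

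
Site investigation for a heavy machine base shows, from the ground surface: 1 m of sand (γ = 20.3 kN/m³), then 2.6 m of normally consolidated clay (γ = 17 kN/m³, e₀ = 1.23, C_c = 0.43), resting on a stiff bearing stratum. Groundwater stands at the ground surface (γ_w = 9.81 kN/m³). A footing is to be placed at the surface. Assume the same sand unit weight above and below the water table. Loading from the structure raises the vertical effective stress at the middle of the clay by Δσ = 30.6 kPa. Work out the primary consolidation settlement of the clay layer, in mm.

Mid-depth of clay below the ground surface: z = 1 + 2.6/2 = 2.3 m.
Total vertical stress at mid-clay: σ_v = 20.3×1 + 17×1.3 = 42.4 kPa.
Pore pressure: u = 9.81×(2.3 − 0) = 22.563 kPa.
Initial effective stress: σ'_0 = σ_v − u = 42.4 − 22.563 = 19.837 kPa.
Final effective stress: σ'_f = σ'_0 + Δσ = 19.837 + 30.6 = 50.437 kPa.
Normally consolidated clay, so the full stress increment lies on the virgin compression line:
S_c = C_c·H/(1+e₀)·log₁₀(σ'_f/σ'_0) = 0.43×2.6/(1+1.23)×log₁₀(50.437/19.837)
    = 0.50135 × 0.40527 = 0.2032 m

S_c ≈ 203 mm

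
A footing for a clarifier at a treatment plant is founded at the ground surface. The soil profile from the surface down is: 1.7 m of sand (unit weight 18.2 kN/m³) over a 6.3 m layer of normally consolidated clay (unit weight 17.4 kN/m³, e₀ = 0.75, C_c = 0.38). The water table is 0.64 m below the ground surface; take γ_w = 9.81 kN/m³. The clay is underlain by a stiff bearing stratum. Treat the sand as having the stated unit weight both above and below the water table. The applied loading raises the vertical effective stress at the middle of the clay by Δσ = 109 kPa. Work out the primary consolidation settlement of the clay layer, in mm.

Mid-depth of clay below the ground surface: z = 1.7 + 6.3/2 = 4.85 m.
Total vertical stress at mid-clay: σ_v = 18.2×1.7 + 17.4×3.15 = 85.75 kPa.
Pore pressure: u = 9.81×(4.85 − 0.64) = 41.3 kPa.
Initial effective stress: σ'_0 = σ_v − u = 85.75 − 41.3 = 44.45 kPa.
Final effective stress: σ'_f = σ'_0 + Δσ = 44.45 + 109 = 153.45 kPa.
Normally consolidated clay, so the full stress increment lies on the virgin compression line:
S_c = C_c·H/(1+e₀)·log₁₀(σ'_f/σ'_0) = 0.38×6.3/(1+0.75)×log₁₀(153.45/44.45)
    = 1.368 × 0.5381 = 0.7361 m

S_c ≈ 736 mm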